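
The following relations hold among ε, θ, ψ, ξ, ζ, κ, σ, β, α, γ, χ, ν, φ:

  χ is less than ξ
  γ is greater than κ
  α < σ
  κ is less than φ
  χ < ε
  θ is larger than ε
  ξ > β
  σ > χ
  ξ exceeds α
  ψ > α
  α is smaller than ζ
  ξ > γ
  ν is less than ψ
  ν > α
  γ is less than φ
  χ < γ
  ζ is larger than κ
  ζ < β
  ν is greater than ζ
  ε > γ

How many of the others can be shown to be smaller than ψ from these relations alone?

The elements the relations force below ψ are κ, α, ζ, ν — no chain reaches any other.
That is 4.

4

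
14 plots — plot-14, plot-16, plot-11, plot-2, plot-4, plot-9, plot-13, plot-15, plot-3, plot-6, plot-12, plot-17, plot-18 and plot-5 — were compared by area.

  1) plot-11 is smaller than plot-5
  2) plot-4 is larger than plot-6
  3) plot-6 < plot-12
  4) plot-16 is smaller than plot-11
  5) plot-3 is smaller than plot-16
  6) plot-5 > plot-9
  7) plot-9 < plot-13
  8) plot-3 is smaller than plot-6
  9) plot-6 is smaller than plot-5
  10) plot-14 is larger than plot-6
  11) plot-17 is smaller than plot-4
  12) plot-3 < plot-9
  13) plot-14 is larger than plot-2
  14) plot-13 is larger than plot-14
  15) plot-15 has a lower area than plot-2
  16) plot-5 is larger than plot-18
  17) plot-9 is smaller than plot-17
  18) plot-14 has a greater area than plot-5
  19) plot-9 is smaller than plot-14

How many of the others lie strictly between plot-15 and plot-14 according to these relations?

1

Chaining upward from plot-15 reaches: plot-2, plot-13.
Chaining downward from plot-14 reaches: plot-3, plot-18, plot-6, plot-9, plot-16, plot-2, plot-11, plot-5.
Strictly between plot-15 and plot-14 are those in both lists: plot-2 — 1 element.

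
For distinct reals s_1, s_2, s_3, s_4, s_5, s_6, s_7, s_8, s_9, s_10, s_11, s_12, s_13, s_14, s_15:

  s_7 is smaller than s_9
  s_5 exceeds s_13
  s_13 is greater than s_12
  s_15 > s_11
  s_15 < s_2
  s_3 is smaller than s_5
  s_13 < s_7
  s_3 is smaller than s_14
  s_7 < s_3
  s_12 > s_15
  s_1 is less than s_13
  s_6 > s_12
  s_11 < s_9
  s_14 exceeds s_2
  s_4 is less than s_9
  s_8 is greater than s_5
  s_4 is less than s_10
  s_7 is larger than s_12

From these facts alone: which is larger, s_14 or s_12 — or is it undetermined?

s_14

Chaining the given relations: s_12 < s_13 < s_7 < s_3 < s_14.
So s_14 is larger.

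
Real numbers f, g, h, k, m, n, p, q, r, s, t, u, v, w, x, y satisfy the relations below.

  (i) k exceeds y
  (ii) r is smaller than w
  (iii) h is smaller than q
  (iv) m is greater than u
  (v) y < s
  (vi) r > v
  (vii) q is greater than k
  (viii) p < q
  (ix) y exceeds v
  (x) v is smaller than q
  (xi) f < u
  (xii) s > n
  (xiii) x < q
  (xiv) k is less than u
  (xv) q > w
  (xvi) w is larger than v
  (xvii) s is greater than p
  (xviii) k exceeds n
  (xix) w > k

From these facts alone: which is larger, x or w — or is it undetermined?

Following every chain through w: above w we get q; below w we get v, n, y, r, k.
x is not reached, and no chain runs the other way from x to w.
So the given relations leave the order of w and x undetermined.

undetermined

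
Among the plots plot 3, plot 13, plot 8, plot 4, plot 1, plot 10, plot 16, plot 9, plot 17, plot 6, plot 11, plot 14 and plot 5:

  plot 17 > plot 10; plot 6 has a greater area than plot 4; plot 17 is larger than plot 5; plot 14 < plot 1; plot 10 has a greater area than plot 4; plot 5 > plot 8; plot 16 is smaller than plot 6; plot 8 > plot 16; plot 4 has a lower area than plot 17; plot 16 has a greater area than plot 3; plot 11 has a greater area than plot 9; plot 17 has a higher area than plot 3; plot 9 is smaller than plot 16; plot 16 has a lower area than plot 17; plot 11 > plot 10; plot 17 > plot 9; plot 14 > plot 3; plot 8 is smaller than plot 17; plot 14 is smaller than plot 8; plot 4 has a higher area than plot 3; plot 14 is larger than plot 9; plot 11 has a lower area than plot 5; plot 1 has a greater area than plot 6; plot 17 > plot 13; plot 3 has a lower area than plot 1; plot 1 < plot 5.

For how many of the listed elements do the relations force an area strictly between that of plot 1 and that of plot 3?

4

Chaining upward from plot 3 reaches: plot 16, plot 4, plot 14, plot 10, plot 6, plot 11, plot 8, plot 5, plot 17.
Chaining downward from plot 1 reaches: plot 9, plot 16, plot 4, plot 14, plot 6.
Strictly between plot 3 and plot 1 are those in both lists: plot 16, plot 4, plot 14, plot 6 — 4 elements.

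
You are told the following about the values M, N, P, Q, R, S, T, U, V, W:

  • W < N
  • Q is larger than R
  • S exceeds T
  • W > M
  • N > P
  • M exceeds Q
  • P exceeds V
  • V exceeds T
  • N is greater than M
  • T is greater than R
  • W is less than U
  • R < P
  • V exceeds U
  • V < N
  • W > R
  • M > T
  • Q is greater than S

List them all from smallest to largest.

Nothing is placed below R, so it is least; from there R < T; T < S; S < Q; Q < M; M < W; W < U; U < V; V < P; P < N, each given directly.

R < T < S < Q < M < W < U < V < P < N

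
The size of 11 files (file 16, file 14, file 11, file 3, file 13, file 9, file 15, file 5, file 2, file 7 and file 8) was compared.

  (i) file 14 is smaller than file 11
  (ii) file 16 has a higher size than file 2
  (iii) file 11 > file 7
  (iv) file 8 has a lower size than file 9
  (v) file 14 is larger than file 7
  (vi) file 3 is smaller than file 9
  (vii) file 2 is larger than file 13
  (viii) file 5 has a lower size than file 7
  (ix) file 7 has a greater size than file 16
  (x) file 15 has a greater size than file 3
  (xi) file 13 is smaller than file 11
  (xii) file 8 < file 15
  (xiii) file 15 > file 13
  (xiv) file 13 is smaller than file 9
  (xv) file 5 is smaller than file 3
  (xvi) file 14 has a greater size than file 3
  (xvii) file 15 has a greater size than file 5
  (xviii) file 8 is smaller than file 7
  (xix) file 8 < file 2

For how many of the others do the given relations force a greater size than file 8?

The elements the relations force above file 8 are file 15, file 2, file 16, file 7, file 14, file 9, file 11 — no chain reaches any other.
That is 7.

7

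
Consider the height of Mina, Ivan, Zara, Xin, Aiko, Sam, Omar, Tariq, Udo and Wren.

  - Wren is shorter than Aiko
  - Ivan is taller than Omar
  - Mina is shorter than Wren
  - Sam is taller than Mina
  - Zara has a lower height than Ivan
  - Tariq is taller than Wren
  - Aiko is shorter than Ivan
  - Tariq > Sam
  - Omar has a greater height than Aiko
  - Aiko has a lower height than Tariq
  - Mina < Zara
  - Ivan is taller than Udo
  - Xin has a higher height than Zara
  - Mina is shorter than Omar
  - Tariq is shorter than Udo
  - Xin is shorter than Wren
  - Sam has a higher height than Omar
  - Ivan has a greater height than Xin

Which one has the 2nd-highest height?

Piecing the relations together gives one ordering: Mina < Zara < Xin < Wren < Aiko < Omar < Sam < Tariq < Udo < Ivan.
The 2nd largest is Udo.

Udo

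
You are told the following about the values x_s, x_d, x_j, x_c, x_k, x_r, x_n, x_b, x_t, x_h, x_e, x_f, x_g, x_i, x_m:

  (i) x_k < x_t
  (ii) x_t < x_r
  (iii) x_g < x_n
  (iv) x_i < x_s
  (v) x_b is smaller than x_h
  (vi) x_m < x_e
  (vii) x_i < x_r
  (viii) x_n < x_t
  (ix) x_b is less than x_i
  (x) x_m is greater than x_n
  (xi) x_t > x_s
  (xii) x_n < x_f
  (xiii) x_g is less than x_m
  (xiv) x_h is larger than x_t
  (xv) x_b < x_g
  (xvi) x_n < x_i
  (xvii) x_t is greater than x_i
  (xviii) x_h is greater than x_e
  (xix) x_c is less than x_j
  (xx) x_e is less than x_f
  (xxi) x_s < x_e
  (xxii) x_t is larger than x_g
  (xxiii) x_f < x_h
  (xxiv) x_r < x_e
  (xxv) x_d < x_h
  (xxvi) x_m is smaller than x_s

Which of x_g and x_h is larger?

x_h

Link the given pairs in sequence: x_g < x_n; x_n < x_m; x_m < x_s; x_s < x_t; x_t < x_r; x_r < x_e; x_e < x_h.
Together: x_g < x_n < x_m < x_s < x_t < x_r < x_e < x_h.
So x_g < x_h; x_h is the larger of the two.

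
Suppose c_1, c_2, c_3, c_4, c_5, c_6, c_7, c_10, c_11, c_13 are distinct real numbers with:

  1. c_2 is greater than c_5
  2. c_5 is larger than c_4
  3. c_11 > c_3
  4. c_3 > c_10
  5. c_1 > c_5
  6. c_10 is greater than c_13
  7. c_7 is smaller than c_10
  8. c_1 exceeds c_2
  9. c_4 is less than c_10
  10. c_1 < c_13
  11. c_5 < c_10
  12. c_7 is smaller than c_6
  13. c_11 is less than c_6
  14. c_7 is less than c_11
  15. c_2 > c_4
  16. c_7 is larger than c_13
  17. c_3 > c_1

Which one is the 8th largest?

c_2

Chaining the given pairs: c_4 < c_5 < c_2 < c_1 < c_13 < c_7 < c_10 < c_3 < c_11 < c_6.
Counting 8 from the largest end gives c_2.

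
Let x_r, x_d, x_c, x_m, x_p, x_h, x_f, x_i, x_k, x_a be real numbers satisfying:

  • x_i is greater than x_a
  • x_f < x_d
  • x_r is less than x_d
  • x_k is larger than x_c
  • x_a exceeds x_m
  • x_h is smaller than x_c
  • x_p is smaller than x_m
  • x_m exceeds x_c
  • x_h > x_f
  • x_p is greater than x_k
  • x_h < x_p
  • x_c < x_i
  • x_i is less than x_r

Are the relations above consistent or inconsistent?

The single ordering x_f < x_h < x_c < x_k < x_p < x_m < x_a < x_i < x_r < x_d satisfies every listed relation, so no contradiction arises.

consistent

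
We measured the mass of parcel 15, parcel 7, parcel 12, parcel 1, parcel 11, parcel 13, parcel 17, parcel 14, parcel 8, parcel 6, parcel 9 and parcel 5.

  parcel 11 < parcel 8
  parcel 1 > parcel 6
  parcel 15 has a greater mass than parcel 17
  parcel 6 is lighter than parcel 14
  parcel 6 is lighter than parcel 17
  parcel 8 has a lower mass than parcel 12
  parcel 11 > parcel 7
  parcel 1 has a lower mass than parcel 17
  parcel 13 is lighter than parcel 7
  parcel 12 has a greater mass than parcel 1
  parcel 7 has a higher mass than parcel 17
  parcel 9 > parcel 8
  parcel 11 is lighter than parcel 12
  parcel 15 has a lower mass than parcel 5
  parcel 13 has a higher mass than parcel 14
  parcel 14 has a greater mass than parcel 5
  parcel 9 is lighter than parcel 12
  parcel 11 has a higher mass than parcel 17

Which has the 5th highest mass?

parcel 7

Piecing the relations together gives one ordering: parcel 6 < parcel 1 < parcel 17 < parcel 15 < parcel 5 < parcel 14 < parcel 13 < parcel 7 < parcel 11 < parcel 8 < parcel 9 < parcel 12.
The 5th largest is parcel 7.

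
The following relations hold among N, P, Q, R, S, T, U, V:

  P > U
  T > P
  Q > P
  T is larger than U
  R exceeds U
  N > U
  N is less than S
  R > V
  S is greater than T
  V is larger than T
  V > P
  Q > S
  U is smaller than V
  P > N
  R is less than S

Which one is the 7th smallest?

S

The consecutive relations fix a unique order: U < N < P < T < V < R < S < Q.
The 7th smallest is S.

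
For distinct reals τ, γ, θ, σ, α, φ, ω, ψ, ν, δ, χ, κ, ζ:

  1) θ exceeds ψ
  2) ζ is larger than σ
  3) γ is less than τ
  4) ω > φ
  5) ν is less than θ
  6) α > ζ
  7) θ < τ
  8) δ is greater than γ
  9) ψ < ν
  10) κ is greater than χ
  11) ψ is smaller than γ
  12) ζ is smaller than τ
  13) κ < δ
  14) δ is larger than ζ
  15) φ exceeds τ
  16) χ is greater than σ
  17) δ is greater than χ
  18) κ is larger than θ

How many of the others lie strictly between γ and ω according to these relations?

2

The relations place γ below ω. An element lies strictly between them when it is forced above γ and also forced below ω.
Above γ: {τ, φ, δ}. Below ω: {ψ, ν, σ, ζ, θ, τ, φ}.
Intersection: {τ, φ} — 2.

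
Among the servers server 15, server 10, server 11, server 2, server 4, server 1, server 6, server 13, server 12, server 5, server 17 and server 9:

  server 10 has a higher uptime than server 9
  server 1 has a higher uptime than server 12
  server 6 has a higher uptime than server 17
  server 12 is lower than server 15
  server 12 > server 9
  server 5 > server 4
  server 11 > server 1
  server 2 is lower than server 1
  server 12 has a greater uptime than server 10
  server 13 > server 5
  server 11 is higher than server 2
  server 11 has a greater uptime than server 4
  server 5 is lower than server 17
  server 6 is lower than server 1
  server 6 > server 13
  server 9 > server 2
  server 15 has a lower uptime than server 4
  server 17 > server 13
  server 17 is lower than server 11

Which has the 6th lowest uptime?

server 4

Chaining the given pairs: server 2 < server 9 < server 10 < server 12 < server 15 < server 4 < server 5 < server 13 < server 17 < server 6 < server 1 < server 11.
Counting 6 from the smallest end gives server 4.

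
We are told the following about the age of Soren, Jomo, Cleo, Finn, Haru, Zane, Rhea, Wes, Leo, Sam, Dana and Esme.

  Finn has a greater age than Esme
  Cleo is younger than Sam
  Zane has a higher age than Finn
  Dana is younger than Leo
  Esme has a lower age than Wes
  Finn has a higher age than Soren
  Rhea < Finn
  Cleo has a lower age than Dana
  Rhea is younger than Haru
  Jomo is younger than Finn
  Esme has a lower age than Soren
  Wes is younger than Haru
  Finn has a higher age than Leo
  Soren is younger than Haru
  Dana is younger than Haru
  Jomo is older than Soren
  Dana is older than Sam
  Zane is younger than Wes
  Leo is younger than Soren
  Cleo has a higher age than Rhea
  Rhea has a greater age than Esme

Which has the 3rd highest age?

Zane

Chaining the given pairs: Esme < Rhea < Cleo < Sam < Dana < Leo < Soren < Jomo < Finn < Zane < Wes < Haru.
Counting 3 from the largest end gives Zane.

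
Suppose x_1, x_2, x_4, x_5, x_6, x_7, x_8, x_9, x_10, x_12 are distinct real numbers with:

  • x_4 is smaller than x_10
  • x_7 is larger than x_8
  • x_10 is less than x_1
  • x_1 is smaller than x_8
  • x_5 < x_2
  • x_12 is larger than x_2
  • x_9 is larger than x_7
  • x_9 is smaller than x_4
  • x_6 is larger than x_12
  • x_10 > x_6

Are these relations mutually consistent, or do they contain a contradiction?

inconsistent

Chaining the given relations yields x_10 < x_1 < x_8 < x_7 < x_9 < x_4, so x_10 < x_4. But one relation states x_4 < x_10. These cannot both hold.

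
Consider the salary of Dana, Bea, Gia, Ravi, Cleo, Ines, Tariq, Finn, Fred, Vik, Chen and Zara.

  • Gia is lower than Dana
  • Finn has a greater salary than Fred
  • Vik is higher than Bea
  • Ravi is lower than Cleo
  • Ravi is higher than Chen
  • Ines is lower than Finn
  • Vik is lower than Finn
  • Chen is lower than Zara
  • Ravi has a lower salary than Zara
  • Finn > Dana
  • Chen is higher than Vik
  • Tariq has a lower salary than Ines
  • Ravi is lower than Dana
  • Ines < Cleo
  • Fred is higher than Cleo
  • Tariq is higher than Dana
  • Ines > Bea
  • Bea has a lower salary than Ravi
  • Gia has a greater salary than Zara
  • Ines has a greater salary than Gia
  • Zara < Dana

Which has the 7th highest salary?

Chaining the given pairs: Bea < Vik < Chen < Ravi < Zara < Gia < Dana < Tariq < Ines < Cleo < Fred < Finn.
Counting 7 from the largest end gives Gia.

Gia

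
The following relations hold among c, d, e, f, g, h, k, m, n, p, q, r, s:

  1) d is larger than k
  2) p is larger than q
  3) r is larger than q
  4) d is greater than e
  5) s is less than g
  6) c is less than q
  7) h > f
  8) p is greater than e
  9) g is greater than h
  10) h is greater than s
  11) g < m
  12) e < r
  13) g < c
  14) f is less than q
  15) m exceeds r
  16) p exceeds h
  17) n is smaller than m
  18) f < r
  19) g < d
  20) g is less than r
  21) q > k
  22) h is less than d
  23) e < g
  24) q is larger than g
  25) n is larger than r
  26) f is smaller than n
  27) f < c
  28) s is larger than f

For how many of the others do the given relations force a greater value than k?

6

From k the given relations immediately reach d, q.
From those, r, p — 4 in total.
From those, n, m — 6 in total.
No other element is forced above k by the given relations, so the count is 6.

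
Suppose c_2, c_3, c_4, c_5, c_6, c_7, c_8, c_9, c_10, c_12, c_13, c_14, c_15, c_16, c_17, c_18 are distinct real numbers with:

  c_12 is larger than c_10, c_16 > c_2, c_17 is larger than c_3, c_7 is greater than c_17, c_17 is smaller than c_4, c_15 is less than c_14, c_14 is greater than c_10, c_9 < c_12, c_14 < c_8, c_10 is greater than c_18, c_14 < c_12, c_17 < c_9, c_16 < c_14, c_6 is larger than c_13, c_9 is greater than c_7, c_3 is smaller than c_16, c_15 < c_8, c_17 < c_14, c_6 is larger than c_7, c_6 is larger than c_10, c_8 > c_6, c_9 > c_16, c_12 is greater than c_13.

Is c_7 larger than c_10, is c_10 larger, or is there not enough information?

undetermined

Following every chain through c_10: above c_10 we get c_6, c_14, c_8, c_12; below c_10 we get c_18.
c_7 is not reached, and no chain runs the other way from c_7 to c_10.
So the given relations leave the order of c_10 and c_7 undetermined.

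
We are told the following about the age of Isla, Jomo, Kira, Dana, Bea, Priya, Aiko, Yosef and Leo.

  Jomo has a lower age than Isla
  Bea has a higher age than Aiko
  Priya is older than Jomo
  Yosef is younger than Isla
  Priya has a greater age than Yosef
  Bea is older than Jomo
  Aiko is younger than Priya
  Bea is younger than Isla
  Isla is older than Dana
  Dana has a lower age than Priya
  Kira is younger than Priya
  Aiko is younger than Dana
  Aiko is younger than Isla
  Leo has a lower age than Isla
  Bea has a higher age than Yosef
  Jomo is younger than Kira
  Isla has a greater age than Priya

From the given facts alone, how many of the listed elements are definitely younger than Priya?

Directly below Priya: Jomo, Aiko, Kira, Dana, Yosef.
No other element is forced below Priya by the given relations, so the count is 5.

5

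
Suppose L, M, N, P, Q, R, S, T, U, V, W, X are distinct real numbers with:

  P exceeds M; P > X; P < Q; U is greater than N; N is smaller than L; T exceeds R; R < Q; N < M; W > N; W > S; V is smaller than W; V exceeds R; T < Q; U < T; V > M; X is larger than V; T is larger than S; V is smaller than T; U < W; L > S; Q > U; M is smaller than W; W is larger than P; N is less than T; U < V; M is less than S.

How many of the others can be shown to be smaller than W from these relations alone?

8

The elements the relations force below W are N, U, R, M, V, X, S, P — no chain reaches any other.
That is 8.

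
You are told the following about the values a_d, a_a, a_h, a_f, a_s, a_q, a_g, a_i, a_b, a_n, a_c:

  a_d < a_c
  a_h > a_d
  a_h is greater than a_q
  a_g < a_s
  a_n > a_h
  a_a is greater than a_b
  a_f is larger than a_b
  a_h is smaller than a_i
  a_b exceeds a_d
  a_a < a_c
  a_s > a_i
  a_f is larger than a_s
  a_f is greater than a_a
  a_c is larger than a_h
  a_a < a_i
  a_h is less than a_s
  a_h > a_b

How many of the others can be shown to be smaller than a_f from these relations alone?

8

The elements the relations force below a_f are a_d, a_b, a_q, a_h, a_a, a_i, a_g, a_s — no chain reaches any other.
That is 8.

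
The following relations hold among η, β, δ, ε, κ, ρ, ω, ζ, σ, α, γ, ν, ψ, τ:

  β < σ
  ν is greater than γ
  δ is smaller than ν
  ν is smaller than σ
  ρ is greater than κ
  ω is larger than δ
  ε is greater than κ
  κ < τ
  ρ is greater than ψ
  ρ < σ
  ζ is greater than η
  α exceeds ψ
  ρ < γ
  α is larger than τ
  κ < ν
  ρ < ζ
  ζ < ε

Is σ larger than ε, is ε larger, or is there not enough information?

undetermined

Following every chain through σ: below σ we get κ, ψ, ρ, β, δ, γ, ν.
ε is not reached, and no chain runs the other way from ε to σ.
So the given relations leave the order of σ and ε undetermined.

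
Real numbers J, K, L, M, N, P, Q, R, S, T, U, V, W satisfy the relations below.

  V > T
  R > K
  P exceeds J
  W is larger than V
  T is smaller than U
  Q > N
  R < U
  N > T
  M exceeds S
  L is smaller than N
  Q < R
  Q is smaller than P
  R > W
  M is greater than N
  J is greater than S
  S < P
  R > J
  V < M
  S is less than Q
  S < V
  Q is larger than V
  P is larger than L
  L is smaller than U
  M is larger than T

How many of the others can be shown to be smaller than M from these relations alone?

The elements the relations force below M are S, T, L, V, N — no chain reaches any other.
That is 5.

5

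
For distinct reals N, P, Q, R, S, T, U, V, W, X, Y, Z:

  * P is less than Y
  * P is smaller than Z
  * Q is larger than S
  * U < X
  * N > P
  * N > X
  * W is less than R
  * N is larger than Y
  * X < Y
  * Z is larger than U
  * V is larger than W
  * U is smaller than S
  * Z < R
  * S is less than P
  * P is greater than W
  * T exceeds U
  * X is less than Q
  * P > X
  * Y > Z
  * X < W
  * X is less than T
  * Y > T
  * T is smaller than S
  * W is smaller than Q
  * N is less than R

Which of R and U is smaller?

U < X and X < T give U < T.
Then T < S extends the chain to S.
Then S < P extends the chain to P.
Then P < Z extends the chain to Z.
Then Z < Y extends the chain to Y.
With Y < N: U < X < T < S < P < Z < Y < N.
With N < R: U < X < T < S < P < Z < Y < N < R.
So U < R; U is the smaller of the two.

U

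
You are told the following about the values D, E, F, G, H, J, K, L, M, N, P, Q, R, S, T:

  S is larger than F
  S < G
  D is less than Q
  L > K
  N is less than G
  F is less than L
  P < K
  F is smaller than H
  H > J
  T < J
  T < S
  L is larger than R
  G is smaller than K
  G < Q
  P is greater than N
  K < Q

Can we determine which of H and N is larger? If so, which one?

undetermined

Following every chain through N: above N we get P, G, K, L, Q.
H is not reached, and no chain runs the other way from H to N.
So the given relations leave the order of N and H undetermined.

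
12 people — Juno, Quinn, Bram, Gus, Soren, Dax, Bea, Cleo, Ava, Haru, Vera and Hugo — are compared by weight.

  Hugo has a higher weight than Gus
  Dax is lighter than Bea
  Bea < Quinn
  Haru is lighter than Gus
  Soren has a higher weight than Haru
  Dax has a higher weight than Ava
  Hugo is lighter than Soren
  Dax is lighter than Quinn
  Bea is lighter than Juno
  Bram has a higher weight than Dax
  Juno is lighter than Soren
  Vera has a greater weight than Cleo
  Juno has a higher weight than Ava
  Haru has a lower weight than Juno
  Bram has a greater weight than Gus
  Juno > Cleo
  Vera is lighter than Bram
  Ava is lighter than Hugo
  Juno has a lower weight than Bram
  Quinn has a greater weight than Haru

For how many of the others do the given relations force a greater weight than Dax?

From Dax the given relations immediately reach Bea, Quinn, Bram.
From those, Juno — 4 in total.
From those, Soren — 5 in total.
No other element is forced above Dax by the given relations, so the count is 5.

5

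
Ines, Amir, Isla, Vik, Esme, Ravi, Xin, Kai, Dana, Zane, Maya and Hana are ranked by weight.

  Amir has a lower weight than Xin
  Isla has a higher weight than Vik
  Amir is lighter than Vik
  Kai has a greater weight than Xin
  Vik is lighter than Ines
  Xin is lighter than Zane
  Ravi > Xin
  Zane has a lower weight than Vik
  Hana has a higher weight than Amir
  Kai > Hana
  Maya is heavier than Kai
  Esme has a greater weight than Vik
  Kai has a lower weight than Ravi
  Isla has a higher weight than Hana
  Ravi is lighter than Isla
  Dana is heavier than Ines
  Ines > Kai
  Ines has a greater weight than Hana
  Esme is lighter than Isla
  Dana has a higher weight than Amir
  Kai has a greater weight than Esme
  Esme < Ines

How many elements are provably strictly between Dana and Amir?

The relations place Amir below Dana. An element lies strictly between them when it is forced above Amir and also forced below Dana.
Above Amir: {Xin, Zane, Vik, Hana, Esme, Kai, Ines, Ravi, Isla, Maya}. Below Dana: {Xin, Zane, Vik, Hana, Esme, Kai, Ines}.
Intersection: {Xin, Zane, Vik, Hana, Esme, Kai, Ines} — 7.

7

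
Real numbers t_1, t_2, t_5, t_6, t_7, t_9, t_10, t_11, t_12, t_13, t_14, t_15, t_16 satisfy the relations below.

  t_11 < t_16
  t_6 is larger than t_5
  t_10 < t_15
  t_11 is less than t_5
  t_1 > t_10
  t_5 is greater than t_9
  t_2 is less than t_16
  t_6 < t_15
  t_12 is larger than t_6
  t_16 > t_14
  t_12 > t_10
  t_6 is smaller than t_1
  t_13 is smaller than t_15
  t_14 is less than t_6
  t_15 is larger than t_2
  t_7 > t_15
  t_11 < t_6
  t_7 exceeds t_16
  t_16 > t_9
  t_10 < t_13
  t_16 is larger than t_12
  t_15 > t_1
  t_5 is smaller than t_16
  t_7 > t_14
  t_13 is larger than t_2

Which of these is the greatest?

Chaining downward from t_7: directly below it, t_14, t_15, t_16; then t_9, t_10, t_11, t_5, t_6, t_2, t_1, t_12, t_13.
That covers every other element, and nothing is given above t_7, so t_7 is the greatest.

t_7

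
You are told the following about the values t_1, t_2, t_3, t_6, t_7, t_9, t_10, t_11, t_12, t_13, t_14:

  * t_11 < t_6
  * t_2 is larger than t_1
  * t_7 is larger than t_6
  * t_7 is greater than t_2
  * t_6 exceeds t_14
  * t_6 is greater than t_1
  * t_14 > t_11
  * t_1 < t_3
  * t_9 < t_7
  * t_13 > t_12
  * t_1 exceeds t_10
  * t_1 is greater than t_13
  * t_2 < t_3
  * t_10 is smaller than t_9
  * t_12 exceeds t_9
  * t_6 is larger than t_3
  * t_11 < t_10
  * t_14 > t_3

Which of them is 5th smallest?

The consecutive relations fix a unique order: t_11 < t_10 < t_9 < t_12 < t_13 < t_1 < t_2 < t_3 < t_14 < t_6 < t_7.
The 5th smallest is t_13.

t_13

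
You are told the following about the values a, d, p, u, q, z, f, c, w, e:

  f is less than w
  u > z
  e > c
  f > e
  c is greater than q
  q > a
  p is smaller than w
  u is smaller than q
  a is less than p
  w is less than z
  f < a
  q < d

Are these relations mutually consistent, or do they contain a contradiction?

inconsistent

We have q < c stated directly, yet also c < e < f < a < p < w < z < u < q by chaining the others — so c < q. Contradiction.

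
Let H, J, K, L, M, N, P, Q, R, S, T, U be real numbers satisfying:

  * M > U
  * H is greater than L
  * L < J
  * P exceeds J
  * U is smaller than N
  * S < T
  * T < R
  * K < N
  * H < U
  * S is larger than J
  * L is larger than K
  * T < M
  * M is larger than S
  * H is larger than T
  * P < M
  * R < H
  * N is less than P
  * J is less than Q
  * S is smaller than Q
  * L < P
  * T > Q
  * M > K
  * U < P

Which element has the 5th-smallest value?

Q

Piecing the relations together gives one ordering: K < L < J < S < Q < T < R < H < U < N < P < M.
Counting 5 from the smallest end gives Q.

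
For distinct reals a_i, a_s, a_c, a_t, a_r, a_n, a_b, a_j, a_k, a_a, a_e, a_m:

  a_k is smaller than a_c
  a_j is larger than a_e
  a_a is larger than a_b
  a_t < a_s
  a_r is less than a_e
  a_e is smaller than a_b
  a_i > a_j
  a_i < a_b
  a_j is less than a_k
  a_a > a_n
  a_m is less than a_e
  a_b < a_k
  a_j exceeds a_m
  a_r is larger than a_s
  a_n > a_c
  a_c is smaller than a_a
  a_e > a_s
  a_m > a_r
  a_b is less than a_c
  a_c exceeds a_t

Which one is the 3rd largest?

Chaining the given pairs: a_t < a_s < a_r < a_m < a_e < a_j < a_i < a_b < a_k < a_c < a_n < a_a.
Counting 3 from the largest end gives a_c.

a_c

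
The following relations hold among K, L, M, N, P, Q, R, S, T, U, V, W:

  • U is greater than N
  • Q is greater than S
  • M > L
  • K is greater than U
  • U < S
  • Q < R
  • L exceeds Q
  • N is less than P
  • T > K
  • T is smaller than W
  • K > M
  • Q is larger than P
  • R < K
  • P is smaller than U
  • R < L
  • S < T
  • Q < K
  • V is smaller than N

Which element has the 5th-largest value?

L

Chaining the given pairs: V < N < P < U < S < Q < R < L < M < K < T < W.
The 5th largest is L.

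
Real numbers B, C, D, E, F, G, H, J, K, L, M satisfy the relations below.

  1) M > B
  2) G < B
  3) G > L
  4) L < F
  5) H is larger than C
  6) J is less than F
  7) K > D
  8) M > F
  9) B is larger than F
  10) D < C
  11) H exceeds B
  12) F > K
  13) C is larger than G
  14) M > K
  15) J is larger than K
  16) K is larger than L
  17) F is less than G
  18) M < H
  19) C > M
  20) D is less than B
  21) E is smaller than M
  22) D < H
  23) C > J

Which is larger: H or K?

H

K < J and J < F give K < F.
Then F < G extends the chain to G.
Then G < B extends the chain to B.
Then B < M extends the chain to M.
Then M < C extends the chain to C.
With C < H: K < J < F < G < B < M < C < H.
So K < H; H is the larger of the two.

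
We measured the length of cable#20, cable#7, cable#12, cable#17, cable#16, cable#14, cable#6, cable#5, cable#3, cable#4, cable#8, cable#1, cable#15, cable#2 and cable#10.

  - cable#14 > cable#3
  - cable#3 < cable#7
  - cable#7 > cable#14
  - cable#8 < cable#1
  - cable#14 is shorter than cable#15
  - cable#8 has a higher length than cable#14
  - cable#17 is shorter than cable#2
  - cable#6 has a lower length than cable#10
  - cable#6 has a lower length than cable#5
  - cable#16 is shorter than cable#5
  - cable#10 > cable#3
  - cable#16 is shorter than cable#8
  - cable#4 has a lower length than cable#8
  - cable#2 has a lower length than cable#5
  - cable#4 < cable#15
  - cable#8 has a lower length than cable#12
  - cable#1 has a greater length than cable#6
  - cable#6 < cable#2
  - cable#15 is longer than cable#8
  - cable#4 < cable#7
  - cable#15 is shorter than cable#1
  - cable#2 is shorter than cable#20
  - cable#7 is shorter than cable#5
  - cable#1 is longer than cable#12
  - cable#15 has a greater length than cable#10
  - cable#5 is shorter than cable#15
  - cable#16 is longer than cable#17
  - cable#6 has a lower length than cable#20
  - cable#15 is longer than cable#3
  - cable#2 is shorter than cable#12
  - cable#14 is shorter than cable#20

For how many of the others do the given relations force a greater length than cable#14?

From cable#14 the given relations immediately reach cable#7, cable#20, cable#8, cable#15.
From those, cable#12, cable#5, cable#1 — 7 in total.
Nothing else is reachable above cable#14; 7 in all.

7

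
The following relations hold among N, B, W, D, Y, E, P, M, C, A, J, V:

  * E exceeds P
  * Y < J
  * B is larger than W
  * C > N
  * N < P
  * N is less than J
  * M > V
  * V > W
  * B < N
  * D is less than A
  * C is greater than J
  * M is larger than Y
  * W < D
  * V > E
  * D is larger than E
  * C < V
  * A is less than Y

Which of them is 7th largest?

D

Piecing the relations together gives one ordering: W < B < N < P < E < D < A < Y < J < C < V < M.
Counting 7 from the largest end gives D.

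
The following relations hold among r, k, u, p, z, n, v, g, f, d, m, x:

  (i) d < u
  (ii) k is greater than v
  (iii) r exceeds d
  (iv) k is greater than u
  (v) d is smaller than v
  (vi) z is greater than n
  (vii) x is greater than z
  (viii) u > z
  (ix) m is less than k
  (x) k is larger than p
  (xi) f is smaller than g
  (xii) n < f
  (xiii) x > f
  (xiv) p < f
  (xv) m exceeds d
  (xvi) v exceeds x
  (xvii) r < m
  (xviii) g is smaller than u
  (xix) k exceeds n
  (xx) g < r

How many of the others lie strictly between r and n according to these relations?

The relations place n below r. An element lies strictly between them when it is forced above n and also forced below r.
Above n: {z, f, g, x, u, m, v, k}. Below r: {p, d, f, g}.
Intersection: {f, g} — 2.

2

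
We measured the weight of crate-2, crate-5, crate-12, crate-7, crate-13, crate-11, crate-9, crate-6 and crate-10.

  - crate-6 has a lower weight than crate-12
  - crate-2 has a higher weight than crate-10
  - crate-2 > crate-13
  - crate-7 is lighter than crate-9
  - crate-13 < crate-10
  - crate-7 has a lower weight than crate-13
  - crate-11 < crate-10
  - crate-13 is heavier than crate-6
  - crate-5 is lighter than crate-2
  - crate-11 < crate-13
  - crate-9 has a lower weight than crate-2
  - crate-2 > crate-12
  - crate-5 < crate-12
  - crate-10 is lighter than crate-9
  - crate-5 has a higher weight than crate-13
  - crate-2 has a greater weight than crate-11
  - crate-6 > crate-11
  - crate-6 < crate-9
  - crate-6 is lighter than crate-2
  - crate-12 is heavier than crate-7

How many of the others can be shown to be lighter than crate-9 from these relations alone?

5

The elements the relations force below crate-9 are crate-7, crate-11, crate-6, crate-13, crate-10 — no chain reaches any other.
That is 5.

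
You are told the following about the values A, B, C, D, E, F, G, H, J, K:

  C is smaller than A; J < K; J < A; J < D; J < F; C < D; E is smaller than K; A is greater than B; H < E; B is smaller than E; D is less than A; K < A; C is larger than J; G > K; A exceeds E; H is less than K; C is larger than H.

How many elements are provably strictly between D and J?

1

The relations place J below D. An element lies strictly between them when it is forced above J and also forced below D.
Above J: {C, F, K, A, G}. Below D: {H, C}.
Intersection: {C} — 1.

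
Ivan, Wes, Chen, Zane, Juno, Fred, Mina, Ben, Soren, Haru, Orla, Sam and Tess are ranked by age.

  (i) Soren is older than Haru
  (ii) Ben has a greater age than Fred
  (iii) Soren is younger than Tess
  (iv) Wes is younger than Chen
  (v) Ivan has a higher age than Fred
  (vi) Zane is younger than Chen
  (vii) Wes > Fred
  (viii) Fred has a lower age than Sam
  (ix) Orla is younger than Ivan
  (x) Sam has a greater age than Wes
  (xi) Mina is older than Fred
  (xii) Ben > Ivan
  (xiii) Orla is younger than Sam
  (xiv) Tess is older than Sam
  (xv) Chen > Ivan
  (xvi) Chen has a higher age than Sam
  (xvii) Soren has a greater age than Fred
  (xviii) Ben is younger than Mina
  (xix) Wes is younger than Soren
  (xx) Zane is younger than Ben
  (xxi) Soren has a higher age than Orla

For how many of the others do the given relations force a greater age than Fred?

8

From Fred the given relations immediately reach Wes, Ivan, Sam, Ben, Soren, Mina.
From those, Tess, Chen — 8 in total.
Nothing else is reachable above Fred; 8 in all.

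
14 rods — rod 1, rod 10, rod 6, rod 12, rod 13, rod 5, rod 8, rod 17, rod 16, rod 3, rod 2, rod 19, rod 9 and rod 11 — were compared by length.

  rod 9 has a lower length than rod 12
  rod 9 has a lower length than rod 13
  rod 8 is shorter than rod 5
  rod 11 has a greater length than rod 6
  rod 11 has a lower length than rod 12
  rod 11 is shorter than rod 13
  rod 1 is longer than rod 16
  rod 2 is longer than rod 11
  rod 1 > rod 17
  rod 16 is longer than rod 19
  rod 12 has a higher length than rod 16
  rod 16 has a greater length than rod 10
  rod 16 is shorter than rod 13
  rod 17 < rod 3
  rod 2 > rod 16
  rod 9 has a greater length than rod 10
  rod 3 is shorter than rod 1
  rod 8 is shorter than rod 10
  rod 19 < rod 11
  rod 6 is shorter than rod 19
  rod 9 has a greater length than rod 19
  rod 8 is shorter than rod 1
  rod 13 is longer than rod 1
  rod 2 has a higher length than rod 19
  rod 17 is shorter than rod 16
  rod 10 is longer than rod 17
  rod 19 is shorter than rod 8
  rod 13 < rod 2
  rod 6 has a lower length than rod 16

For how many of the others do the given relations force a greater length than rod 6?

From rod 6 the given relations immediately reach rod 19, rod 11, rod 16.
From those, rod 8, rod 9, rod 1, rod 13, rod 12, rod 2 — 9 in total.
From those, rod 10, rod 5 — 11 in total.
No other element is forced above rod 6 by the given relations, so the count is 11.

11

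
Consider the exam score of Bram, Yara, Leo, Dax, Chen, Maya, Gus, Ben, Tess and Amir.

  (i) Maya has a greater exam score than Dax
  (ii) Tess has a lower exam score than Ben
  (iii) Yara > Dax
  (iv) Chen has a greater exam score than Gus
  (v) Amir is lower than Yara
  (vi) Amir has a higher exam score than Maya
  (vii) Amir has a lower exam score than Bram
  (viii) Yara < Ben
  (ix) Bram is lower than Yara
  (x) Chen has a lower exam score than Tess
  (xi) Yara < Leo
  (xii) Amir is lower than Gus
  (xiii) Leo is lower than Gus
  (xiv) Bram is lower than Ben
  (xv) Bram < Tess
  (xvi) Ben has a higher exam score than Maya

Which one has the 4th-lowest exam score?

Bram

The consecutive relations fix a unique order: Dax < Maya < Amir < Bram < Yara < Leo < Gus < Chen < Tess < Ben.
The 4th smallest is Bram.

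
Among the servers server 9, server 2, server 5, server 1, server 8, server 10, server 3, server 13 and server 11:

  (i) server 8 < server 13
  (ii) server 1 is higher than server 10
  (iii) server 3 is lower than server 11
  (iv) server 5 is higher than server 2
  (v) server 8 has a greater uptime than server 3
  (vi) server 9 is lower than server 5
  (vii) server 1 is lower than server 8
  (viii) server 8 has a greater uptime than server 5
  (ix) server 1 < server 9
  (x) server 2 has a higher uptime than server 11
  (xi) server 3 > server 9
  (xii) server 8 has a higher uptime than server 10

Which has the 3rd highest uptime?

Piecing the relations together gives one ordering: server 10 < server 1 < server 9 < server 3 < server 11 < server 2 < server 5 < server 8 < server 13.
The 3rd largest is server 5.

server 5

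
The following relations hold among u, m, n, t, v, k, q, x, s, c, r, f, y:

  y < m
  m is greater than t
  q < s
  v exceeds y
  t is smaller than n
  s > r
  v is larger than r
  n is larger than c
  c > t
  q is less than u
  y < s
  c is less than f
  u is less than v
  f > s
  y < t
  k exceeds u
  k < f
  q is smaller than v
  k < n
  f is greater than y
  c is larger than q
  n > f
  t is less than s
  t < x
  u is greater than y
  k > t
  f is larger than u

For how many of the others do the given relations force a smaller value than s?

4

The elements the relations force below s are q, y, t, r — no chain reaches any other.
That is 4.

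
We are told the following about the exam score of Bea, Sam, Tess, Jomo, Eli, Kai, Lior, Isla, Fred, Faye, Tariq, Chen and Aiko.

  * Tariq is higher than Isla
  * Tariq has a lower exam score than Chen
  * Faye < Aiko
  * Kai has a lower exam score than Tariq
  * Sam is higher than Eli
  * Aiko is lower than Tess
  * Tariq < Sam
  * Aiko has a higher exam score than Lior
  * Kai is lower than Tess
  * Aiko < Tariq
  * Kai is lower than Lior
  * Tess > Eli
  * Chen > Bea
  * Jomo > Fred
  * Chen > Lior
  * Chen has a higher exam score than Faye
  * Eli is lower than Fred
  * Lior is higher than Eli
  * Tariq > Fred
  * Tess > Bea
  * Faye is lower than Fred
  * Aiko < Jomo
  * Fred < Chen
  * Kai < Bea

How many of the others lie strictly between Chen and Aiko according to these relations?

1

Chaining upward from Aiko reaches: Tariq, Sam, Jomo, Tess.
Chaining downward from Chen reaches: Kai, Faye, Eli, Isla, Lior, Fred, Tariq, Bea.
Strictly between Aiko and Chen are those in both lists: Tariq — 1 element.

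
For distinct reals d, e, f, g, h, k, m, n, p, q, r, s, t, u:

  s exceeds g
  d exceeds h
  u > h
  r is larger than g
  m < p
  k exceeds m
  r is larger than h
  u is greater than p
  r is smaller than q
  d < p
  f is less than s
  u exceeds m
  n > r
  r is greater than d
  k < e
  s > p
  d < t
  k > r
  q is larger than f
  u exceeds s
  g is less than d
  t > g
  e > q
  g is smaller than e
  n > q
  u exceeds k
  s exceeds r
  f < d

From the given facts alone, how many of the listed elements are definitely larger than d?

Directly above d: p, r, t.
One step further: s, q, k, u, n (8 so far).
One step further: e (9 so far).
No other element is forced above d by the given relations, so the count is 9.

9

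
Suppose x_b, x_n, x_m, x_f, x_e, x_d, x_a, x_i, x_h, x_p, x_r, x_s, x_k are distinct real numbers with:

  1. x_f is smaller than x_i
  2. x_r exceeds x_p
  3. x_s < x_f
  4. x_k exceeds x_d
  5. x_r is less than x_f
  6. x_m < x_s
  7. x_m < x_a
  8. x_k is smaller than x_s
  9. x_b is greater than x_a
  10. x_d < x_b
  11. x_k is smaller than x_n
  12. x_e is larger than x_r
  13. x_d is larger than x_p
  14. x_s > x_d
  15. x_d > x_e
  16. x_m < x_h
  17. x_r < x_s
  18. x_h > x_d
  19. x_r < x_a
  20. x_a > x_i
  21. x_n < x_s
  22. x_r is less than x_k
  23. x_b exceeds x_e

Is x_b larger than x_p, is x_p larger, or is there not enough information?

Chaining the given relations: x_p < x_r < x_e < x_d < x_k < x_n < x_s < x_f < x_i < x_a < x_b.
So x_b is larger.

x_b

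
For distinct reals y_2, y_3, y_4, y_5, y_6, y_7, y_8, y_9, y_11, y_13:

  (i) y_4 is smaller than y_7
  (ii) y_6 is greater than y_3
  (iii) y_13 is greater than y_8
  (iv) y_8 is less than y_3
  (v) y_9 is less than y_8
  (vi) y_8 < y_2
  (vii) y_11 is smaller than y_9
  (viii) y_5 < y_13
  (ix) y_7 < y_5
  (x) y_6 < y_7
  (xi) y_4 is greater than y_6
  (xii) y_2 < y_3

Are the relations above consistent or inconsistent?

Every relation is compatible with y_11 < y_9 < y_8 < y_2 < y_3 < y_6 < y_4 < y_7 < y_5 < y_13; the set is consistent.

consistent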